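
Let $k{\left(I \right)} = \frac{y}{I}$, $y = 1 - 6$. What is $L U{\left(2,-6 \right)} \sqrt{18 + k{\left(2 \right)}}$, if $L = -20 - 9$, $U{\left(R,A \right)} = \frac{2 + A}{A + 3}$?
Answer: $- \frac{58 \sqrt{62}}{3} \approx -152.23$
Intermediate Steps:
$U{\left(R,A \right)} = \frac{2 + A}{3 + A}$
$L = -29$
$y = -5$ ($y = 1 - 6 = -5$)
$k{\left(I \right)} = - \frac{5}{I}$
$L U{\left(2,-6 \right)} \sqrt{18 + k{\left(2 \right)}} = - 29 \frac{2 - 6}{3 - 6} \sqrt{18 - \frac{5}{2}} = - 29 \frac{1}{-3} \left(-4\right) \sqrt{18 - \frac{5}{2}} = - 29 \left(\left(- \frac{1}{3}\right) \left(-4\right)\right) \sqrt{18 - \frac{5}{2}} = \left(-29\right) \frac{4}{3} \sqrt{\frac{31}{2}} = - \frac{116 \frac{\sqrt{62}}{2}}{3} = - \frac{58 \sqrt{62}}{3}$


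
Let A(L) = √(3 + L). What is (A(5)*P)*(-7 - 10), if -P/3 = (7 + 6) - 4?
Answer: 918*√2 ≈ 1298.2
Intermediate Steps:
P = -27 (P = -3*((7 + 6) - 4) = -3*(13 - 4) = -3*9 = -27)
(A(5)*P)*(-7 - 10) = (√(3 + 5)*(-27))*(-7 - 10) = (√8*(-27))*(-17) = ((2*√2)*(-27))*(-17) = -54*√2*(-17) = 918*√2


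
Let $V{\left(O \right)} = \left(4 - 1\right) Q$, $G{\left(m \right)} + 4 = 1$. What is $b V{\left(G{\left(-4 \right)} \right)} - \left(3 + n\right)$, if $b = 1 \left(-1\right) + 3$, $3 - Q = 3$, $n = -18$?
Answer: $15$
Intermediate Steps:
$Q = 0$ ($Q = 3 - 3 = 0$)
$b = 2$ ($b = -1 + 3 = 2$)
$G{\left(m \right)} = -3$ ($G{\left(m \right)} = -4 + 1 = -3$)
$V{\left(O \right)} = 0$ ($V{\left(O \right)} = \left(4 - 1\right) 0 = 3 \cdot 0 = 0$)
$b V{\left(G{\left(-4 \right)} \right)} - \left(3 + n\right) = 2 \cdot 0 - -15 = 0 + \left(-3 + 18\right) = 0 + 15 = 15$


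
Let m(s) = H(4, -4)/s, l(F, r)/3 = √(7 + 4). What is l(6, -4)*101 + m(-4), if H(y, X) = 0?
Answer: 303*√11 ≈ 1004.9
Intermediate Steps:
l(F, r) = 3*√11 (l(F, r) = 3*√(7 + 4) = 3*√11)
m(s) = 0 (m(s) = 0/s = 0)
l(6, -4)*101 + m(-4) = (3*√11)*101 + 0 = 303*√11 + 0 = 303*√11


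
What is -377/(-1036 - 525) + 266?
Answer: 415603/1561 ≈ 266.24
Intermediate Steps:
-377/(-1036 - 525) + 266 = -377/(-1561) + 266 = -1/1561*(-377) + 266 = 377/1561 + 266 = 415603/1561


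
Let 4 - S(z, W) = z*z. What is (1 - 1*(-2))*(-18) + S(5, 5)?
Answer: -75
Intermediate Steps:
S(z, W) = 4 - z² (S(z, W) = 4 - z*z = 4 - z²)
(1 - 1*(-2))*(-18) + S(5, 5) = (1 - 1*(-2))*(-18) + (4 - 1*5²) = (1 + 2)*(-18) + (4 - 1*25) = 3*(-18) + (4 - 25) = -54 - 21 = -75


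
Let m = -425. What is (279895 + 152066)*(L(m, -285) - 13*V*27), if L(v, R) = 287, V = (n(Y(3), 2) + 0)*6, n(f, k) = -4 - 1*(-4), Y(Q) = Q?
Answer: 123972807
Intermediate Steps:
n(f, k) = 0 (n(f, k) = -4 + 4 = 0)
V = 0 (V = (0 + 0)*6 = 0*6 = 0)
(279895 + 152066)*(L(m, -285) - 13*V*27) = (279895 + 152066)*(287 - 13*0*27) = 431961*(287 + 0*27) = 431961*(287 + 0) = 431961*287 = 123972807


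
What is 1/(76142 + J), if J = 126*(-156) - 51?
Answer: 1/56435 ≈ 1.7719e-5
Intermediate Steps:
J = -19707 (J = -19656 - 51 = -19707)
1/(76142 + J) = 1/(76142 - 19707) = 1/56435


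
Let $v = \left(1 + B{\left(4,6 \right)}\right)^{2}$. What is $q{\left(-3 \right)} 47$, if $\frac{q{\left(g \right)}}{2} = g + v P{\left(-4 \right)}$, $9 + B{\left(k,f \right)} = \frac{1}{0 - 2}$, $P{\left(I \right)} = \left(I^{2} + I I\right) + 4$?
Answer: $244212$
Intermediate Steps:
$P{\left(I \right)} = 4 + 2 I^{2}$ ($P{\left(I \right)} = \left(I^{2} + I^{2}\right) + 4 = 2 I^{2} + 4 = 4 + 2 I^{2}$)
$B{\left(k,f \right)} = - \frac{19}{2}$ ($B{\left(k,f \right)} = -9 + \frac{1}{0 - 2} = -9 + \frac{1}{-2} = -9 - \frac{1}{2} = - \frac{19}{2}$)
$v = \frac{289}{4}$ ($v = \left(1 - \frac{19}{2}\right)^{2} = \left(- \frac{17}{2}\right)^{2} = \frac{289}{4} \approx 72.25$)
$q{\left(g \right)} = 5202 + 2 g$ ($q{\left(g \right)} = 2 \left(g + \frac{289 \left(4 + 2 \left(-4\right)^{2}\right)}{4}\right) = 2 \left(g + \frac{289 \left(4 + 2 \cdot 16\right)}{4}\right) = 2 \left(g + \frac{289 \left(4 + 32\right)}{4}\right) = 2 \left(g + \frac{289}{4} \cdot 36\right) = 2 \left(g + 2601\right) = 2 \left(2601 + g\right) = 5202 + 2 g$)
$q{\left(-3 \right)} 47 = \left(5202 + 2 \left(-3\right)\right) 47 = \left(5202 - 6\right) 47 = 5196 \cdot 47 = 244212$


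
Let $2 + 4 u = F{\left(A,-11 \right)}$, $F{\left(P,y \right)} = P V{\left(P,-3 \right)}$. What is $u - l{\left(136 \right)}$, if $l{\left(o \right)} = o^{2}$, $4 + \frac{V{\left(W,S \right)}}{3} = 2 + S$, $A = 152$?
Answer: $- \frac{38133}{2} \approx -19067.0$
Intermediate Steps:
$V{\left(W,S \right)} = -6 + 3 S$ ($V{\left(W,S \right)} = -12 + 3 \left(2 + S\right) = -12 + \left(6 + 3 S\right) = -6 + 3 S$)
$F{\left(P,y \right)} = - 15 P$ ($F{\left(P,y \right)} = P \left(-6 + 3 \left(-3\right)\right) = P \left(-6 - 9\right) = P \left(-15\right) = - 15 P$)
$u = - \frac{1141}{2}$ ($u = - \frac{1}{2} + \frac{\left(-15\right) 152}{4} = - \frac{1}{2} + \frac{1}{4} \left(-2280\right) = - \frac{1}{2} - 570 = - \frac{1141}{2} \approx -570.5$)
$u - l{\left(136 \right)} = - \frac{1141}{2} - 136^{2} = - \frac{1141}{2} - 18496 = - \frac{38133}{2}$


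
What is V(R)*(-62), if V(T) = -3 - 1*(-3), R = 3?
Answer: 0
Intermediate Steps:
V(T) = 0 (V(T) = -3 + 3 = 0)
V(R)*(-62) = 0*(-62) = 0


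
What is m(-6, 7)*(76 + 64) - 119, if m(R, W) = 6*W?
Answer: 5761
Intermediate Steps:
m(-6, 7)*(76 + 64) - 119 = (6*7)*(76 + 64) - 119 = 42*140 - 119 = 5880 - 119 = 5761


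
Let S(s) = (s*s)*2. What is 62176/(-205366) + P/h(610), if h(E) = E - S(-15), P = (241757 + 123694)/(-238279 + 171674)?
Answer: -52689171919/156324599200 ≈ -0.33705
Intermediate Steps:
S(s) = 2*s² (S(s) = s²*2 = 2*s²)
P = -365451/66605 (P = 365451/(-66605) = 365451*(-1/66605) = -365451/66605 ≈ -5.4868)
h(E) = -450 + E (h(E) = E - 2*(-15)² = E - 2*225 = E - 1*450 = E - 450 = -450 + E)
62176/(-205366) + P/h(610) = 62176/(-205366) - 365451/(66605*(-450 + 610)) = 62176*(-1/205366) - 365451/66605/160 = -31088/102683 - 365451/66605*1/160 = -31088/102683 - 365451/10656800 = -52689171919/156324599200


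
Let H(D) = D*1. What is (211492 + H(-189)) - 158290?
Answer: 53013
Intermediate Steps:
H(D) = D
(211492 + H(-189)) - 158290 = (211492 - 189) - 158290 = 211303 - 158290 = 53013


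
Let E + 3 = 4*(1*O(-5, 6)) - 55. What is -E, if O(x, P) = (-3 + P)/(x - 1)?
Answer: 60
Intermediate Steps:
O(x, P) = (-3 + P)/(-1 + x)
E = -60 (E = -3 + (4*(1*((-3 + 6)/(-1 - 5))) - 55) = -3 + (4*(1*(3/(-6))) - 55) = -3 + (4*(1*(-⅙*3)) - 55) = -3 + (4*(1*(-½)) - 55) = -3 + (4*(-½) - 55) = -3 + (-2 - 55) = -3 - 57 = -60)
-E = -1*(-60) = 60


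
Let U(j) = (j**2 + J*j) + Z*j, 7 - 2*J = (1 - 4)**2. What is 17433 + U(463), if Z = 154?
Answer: 302641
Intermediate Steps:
J = -1 (J = 7/2 - (1 - 4)**2/2 = 7/2 - 1/2*(-3)**2 = 7/2 - 1/2*9 = 7/2 - 9/2 = -1)
U(j) = j**2 + 153*j (U(j) = (j**2 - j) + 154*j = j**2 + 153*j)
17433 + U(463) = 17433 + 463*(153 + 463) = 17433 + 463*616 = 17433 + 285208 = 302641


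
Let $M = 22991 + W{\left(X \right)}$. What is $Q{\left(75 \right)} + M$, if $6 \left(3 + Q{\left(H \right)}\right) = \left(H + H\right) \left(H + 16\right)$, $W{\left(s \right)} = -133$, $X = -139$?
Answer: $25130$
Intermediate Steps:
$Q{\left(H \right)} = -3 + \frac{H \left(16 + H\right)}{3}$ ($Q{\left(H \right)} = -3 + \frac{\left(H + H\right) \left(H + 16\right)}{6} = -3 + \frac{2 H \left(16 + H\right)}{6} = -3 + \frac{H \left(16 + H\right)}{3}$)
$M = 22858$ ($M = 22991 - 133 = 22858$)
$Q{\left(75 \right)} + M = \left(-3 + \frac{75^{2}}{3} + \frac{16}{3} \cdot 75\right) + 22858 = \left(-3 + \frac{1}{3} \cdot 5625 + 400\right) + 22858 = \left(-3 + 1875 + 400\right) + 22858 = 2272 + 22858 = 25130$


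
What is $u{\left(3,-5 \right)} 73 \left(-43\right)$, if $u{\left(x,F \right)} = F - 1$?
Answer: $18834$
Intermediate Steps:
$u{\left(x,F \right)} = -1 + F$
$u{\left(3,-5 \right)} 73 \left(-43\right) = \left(-1 - 5\right) 73 \left(-43\right) = \left(-6\right) 73 \left(-43\right) = \left(-438\right) \left(-43\right) = 18834$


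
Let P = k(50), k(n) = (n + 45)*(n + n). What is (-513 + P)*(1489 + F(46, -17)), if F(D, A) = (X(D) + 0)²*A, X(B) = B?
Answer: -309898721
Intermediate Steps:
F(D, A) = A*D² (F(D, A) = (D + 0)²*A = D²*A = A*D²)
k(n) = 2*n*(45 + n) (k(n) = (45 + n)*(2*n) = 2*n*(45 + n))
P = 9500 (P = 2*50*(45 + 50) = 2*50*95 = 9500)
(-513 + P)*(1489 + F(46, -17)) = (-513 + 9500)*(1489 - 17*46²) = 8987*(1489 - 17*2116) = 8987*(1489 - 35972) = 8987*(-34483) = -309898721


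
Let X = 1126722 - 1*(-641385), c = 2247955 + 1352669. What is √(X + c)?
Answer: √5368731 ≈ 2317.1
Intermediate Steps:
c = 3600624
X = 1768107 (X = 1126722 + 641385 = 1768107)
√(X + c) = √(1768107 + 3600624) = √5368731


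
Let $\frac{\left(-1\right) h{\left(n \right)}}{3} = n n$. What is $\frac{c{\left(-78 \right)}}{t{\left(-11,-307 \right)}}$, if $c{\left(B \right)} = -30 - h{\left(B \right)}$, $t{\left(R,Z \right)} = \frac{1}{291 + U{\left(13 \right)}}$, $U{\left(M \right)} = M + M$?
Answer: $5776374$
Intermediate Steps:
$h{\left(n \right)} = - 3 n^{2}$ ($h{\left(n \right)} = - 3 n n = - 3 n^{2}$)
$U{\left(M \right)} = 2 M$
$t{\left(R,Z \right)} = \frac{1}{317}$ ($t{\left(R,Z \right)} = \frac{1}{291 + 2 \cdot 13} = \frac{1}{291 + 26} = \frac{1}{317}$)
$c{\left(B \right)} = -30 + 3 B^{2}$ ($c{\left(B \right)} = -30 - - 3 B^{2} = -30 + 3 B^{2}$)
$\frac{c{\left(-78 \right)}}{t{\left(-11,-307 \right)}} = \left(-30 + 3 \left(-78\right)^{2}\right) \frac{1}{\frac{1}{317}} = \left(-30 + 3 \cdot 6084\right) 317 = \left(-30 + 18252\right) 317 = 18222 \cdot 317 = 5776374$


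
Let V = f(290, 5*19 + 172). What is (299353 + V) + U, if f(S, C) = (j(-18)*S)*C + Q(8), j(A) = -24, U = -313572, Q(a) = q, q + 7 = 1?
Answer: -1872545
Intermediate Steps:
q = -6 (q = -7 + 1 = -6)
Q(a) = -6
f(S, C) = -6 - 24*C*S (f(S, C) = (-24*S)*C - 6 = -24*C*S - 6 = -6 - 24*C*S)
V = -1858326 (V = -6 - 24*(5*19 + 172)*290 = -6 - 24*(95 + 172)*290 = -6 - 24*267*290 = -6 - 1858320 = -1858326)
(299353 + V) + U = (299353 - 1858326) - 313572 = -1558973 - 313572 = -1872545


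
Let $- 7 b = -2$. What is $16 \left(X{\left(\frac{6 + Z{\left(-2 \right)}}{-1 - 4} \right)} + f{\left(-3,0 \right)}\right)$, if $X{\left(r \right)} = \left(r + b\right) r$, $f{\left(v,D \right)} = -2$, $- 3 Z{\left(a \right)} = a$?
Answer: $- \frac{608}{63} \approx -9.6508$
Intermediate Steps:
$b = \frac{2}{7}$ ($b = \left(- \frac{1}{7}\right) \left(-2\right) = \frac{2}{7} \approx 0.28571$)
$Z{\left(a \right)} = - \frac{a}{3}$
$X{\left(r \right)} = r \left(\frac{2}{7} + r\right)$ ($X{\left(r \right)} = \left(r + \frac{2}{7}\right) r = \left(\frac{2}{7} + r\right) r = r \left(\frac{2}{7} + r\right)$)
$16 \left(X{\left(\frac{6 + Z{\left(-2 \right)}}{-1 - 4} \right)} + f{\left(-3,0 \right)}\right) = 16 \left(\frac{\frac{6 - - \frac{2}{3}}{-1 - 4} \left(2 + 7 \frac{6 - - \frac{2}{3}}{-1 - 4}\right)}{7} - 2\right) = 16 \left(\frac{\frac{6 + \frac{2}{3}}{-5} \left(2 + 7 \frac{6 + \frac{2}{3}}{-5}\right)}{7} - 2\right) = 16 \left(\frac{\frac{20}{3} \left(- \frac{1}{5}\right) \left(2 + 7 \cdot \frac{20}{3} \left(- \frac{1}{5}\right)\right)}{7} - 2\right) = 16 \left(\frac{1}{7} \left(- \frac{4}{3}\right) \left(2 + 7 \left(- \frac{4}{3}\right)\right) - 2\right) = 16 \left(\frac{1}{7} \left(- \frac{4}{3}\right) \left(2 - \frac{28}{3}\right) - 2\right) = 16 \left(\frac{1}{7} \left(- \frac{4}{3}\right) \left(- \frac{22}{3}\right) - 2\right) = 16 \left(\frac{88}{63} - 2\right) = 16 \left(- \frac{38}{63}\right) = - \frac{608}{63}$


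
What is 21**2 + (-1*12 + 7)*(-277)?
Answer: 1826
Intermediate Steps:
21**2 + (-1*12 + 7)*(-277) = 441 + (-12 + 7)*(-277) = 441 - 5*(-277) = 441 + 1385 = 1826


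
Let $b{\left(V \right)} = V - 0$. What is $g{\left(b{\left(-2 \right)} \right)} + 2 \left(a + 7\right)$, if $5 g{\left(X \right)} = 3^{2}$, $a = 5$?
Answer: $\frac{129}{5} \approx 25.8$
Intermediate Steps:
$b{\left(V \right)} = V$ ($b{\left(V \right)} = V + 0 = V$)
$g{\left(X \right)} = \frac{9}{5}$ ($g{\left(X \right)} = \frac{3^{2}}{5} = \frac{1}{5} \cdot 9 = \frac{9}{5}$)
$g{\left(b{\left(-2 \right)} \right)} + 2 \left(a + 7\right) = \frac{9}{5} + 2 \left(5 + 7\right) = \frac{9}{5} + 2 \cdot 12 = \frac{9}{5} + 24 = \frac{129}{5}$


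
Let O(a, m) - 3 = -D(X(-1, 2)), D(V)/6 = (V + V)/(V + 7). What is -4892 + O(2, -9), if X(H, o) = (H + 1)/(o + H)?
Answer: -4889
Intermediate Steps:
X(H, o) = (1 + H)/(H + o)
D(V) = 12*V/(7 + V) (D(V) = 6*((V + V)/(V + 7)) = 6*((2*V)/(7 + V)) = 6*(2*V/(7 + V)) = 12*V/(7 + V))
O(a, m) = 3 (O(a, m) = 3 - 12*(1 - 1)/(-1 + 2)/(7 + (1 - 1)/(-1 + 2)) = 3 - 12*0/1/(7 + 0/1) = 3 - 12*1*0/(7 + 1*0) = 3 - 12*0/(7 + 0) = 3 - 12*0/7 = 3 - 1*0 = 3 + 0 = 3)
-4892 + O(2, -9) = -4892 + 3 = -4889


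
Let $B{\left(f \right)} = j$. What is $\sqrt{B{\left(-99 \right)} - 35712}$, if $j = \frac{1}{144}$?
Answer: $\frac{i \sqrt{5142527}}{12} \approx 188.98 i$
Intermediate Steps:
$j = \frac{1}{144} \approx 0.0069444$
$B{\left(f \right)} = \frac{1}{144}$
$\sqrt{B{\left(-99 \right)} - 35712} = \sqrt{\frac{1}{144} - 35712} = \sqrt{- \frac{5142527}{144}} = \frac{i \sqrt{5142527}}{12}$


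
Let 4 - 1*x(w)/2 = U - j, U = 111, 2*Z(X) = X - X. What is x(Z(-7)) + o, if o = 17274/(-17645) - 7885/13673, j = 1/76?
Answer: -1975947843761/9167883230 ≈ -215.53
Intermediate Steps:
Z(X) = 0 (Z(X) = (X - X)/2 = (1/2)*0 = 0)
j = 1/76 ≈ 0.013158
x(w) = -8131/38 (x(w) = 8 - 2*(111 - 1*1/76) = 8 - 2*(111 - 1/76) = 8 - 2*8435/76 = 8 - 8435/38 = -8131/38)
o = -375318227/241260085 (o = 17274*(-1/17645) - 7885*1/13673 = -17274/17645 - 7885/13673 = -375318227/241260085 ≈ -1.5557)
x(Z(-7)) + o = -8131/38 - 375318227/241260085 = -1975947843761/9167883230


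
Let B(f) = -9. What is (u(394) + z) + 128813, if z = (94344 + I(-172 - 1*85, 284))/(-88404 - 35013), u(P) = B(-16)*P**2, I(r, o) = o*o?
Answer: -22361616241/17631 ≈ -1.2683e+6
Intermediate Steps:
I(r, o) = o**2
u(P) = -9*P**2
z = -25000/17631 (z = (94344 + 284**2)/(-88404 - 35013) = (94344 + 80656)/(-123417) = 175000*(-1/123417) = -25000/17631 ≈ -1.4180)
(u(394) + z) + 128813 = (-9*394**2 - 25000/17631) + 128813 = (-9*155236 - 25000/17631) + 128813 = (-1397124 - 25000/17631) + 128813 = -24632718244/17631 + 128813 = -22361616241/17631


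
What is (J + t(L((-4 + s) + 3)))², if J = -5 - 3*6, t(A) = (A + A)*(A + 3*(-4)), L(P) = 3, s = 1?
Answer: 5929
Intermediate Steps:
t(A) = 2*A*(-12 + A) (t(A) = (2*A)*(A - 12) = (2*A)*(-12 + A) = 2*A*(-12 + A))
J = -23 (J = -5 - 18 = -23)
(J + t(L((-4 + s) + 3)))² = (-23 + 2*3*(-12 + 3))² = (-23 + 2*3*(-9))² = (-23 - 54)² = (-77)² = 5929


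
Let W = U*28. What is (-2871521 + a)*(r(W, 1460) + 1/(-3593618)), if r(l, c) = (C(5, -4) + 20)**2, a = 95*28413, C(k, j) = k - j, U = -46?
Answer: -260344194663391/1796809 ≈ -1.4489e+8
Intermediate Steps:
W = -1288 (W = -46*28 = -1288)
a = 2699235
r(l, c) = 841 (r(l, c) = ((5 - 1*(-4)) + 20)**2 = ((5 + 4) + 20)**2 = (9 + 20)**2 = 29**2 = 841)
(-2871521 + a)*(r(W, 1460) + 1/(-3593618)) = (-2871521 + 2699235)*(841 + 1/(-3593618)) = -172286*(841 - 1/3593618) = -172286*3022232737/3593618 = -260344194663391/1796809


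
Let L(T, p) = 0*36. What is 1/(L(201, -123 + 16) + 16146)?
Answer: 1/16146 ≈ 6.1935e-5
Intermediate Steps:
L(T, p) = 0
1/(L(201, -123 + 16) + 16146) = 1/(0 + 16146) = 1/16146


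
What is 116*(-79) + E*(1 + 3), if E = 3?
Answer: -9152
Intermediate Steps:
116*(-79) + E*(1 + 3) = 116*(-79) + 3*(1 + 3) = -9164 + 3*4 = -9164 + 12 = -9152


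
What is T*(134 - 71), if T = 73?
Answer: 4599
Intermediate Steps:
T*(134 - 71) = 73*(134 - 71) = 73*63 = 4599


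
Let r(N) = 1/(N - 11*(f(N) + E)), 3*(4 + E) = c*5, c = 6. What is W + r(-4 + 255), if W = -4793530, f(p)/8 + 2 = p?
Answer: -104149026311/21727 ≈ -4.7935e+6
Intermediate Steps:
f(p) = -16 + 8*p
E = 6 (E = -4 + (6*5)/3 = -4 + (⅓)*30 = -4 + 10 = 6)
r(N) = 1/(110 - 87*N) (r(N) = 1/(N - 11*((-16 + 8*N) + 6)) = 1/(N - 11*(-10 + 8*N)) = 1/(N + (110 - 88*N)) = 1/(110 - 87*N))
W + r(-4 + 255) = -4793530 - 1/(-110 + 87*(-4 + 255)) = -4793530 - 1/(-110 + 87*251) = -4793530 - 1/(-110 + 21837) = -4793530 - 1/21727 = -104149026311/21727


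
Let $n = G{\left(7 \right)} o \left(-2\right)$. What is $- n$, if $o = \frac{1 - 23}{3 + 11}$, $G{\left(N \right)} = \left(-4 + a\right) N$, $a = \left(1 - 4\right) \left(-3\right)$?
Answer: $-110$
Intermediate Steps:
$a = 9$ ($a = \left(-3\right) \left(-3\right) = 9$)
$G{\left(N \right)} = 5 N$ ($G{\left(N \right)} = \left(-4 + 9\right) N = 5 N$)
$o = - \frac{11}{7}$ ($o = - \frac{22}{14} = \left(-22\right) \frac{1}{14} = - \frac{11}{7} \approx -1.5714$)
$n = 110$ ($n = 5 \cdot 7 \left(- \frac{11}{7}\right) \left(-2\right) = 35 \left(- \frac{11}{7}\right) \left(-2\right) = \left(-55\right) \left(-2\right) = 110$)
$- n = \left(-1\right) 110 = -110$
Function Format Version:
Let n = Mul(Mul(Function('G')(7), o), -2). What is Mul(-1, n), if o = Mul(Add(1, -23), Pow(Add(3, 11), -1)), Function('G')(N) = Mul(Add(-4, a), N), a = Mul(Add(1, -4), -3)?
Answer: -110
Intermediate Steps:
a = 9 (a = Mul(-3, -3) = 9)
Function('G')(N) = Mul(5, N) (Function('G')(N) = Mul(Add(-4, 9), N) = Mul(5, N))
o = Rational(-11, 7) (o = Mul(-22, Pow(14, -1)) = Mul(-22, Rational(1, 14)) = Rational(-11, 7) ≈ -1.5714)
n = 110 (n = Mul(Mul(Mul(5, 7), Rational(-11, 7)), -2) = Mul(Mul(35, Rational(-11, 7)), -2) = Mul(-55, -2) = 110)
Mul(-1, n) = Mul(-1, 110) = -110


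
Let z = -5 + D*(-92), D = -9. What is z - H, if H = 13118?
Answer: -12295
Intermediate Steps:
z = 823 (z = -5 - 9*(-92) = -5 + 828 = 823)
z - H = 823 - 1*13118 = 823 - 13118 = -12295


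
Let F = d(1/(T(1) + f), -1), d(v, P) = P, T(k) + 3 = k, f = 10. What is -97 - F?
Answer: -96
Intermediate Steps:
T(k) = -3 + k
F = -1
-97 - F = -97 - 1*(-1) = -97 + 1 = -96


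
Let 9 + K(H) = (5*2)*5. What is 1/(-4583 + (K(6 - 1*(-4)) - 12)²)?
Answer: -1/3742 ≈ -0.00026724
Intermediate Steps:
K(H) = 41 (K(H) = -9 + (5*2)*5 = -9 + 10*5 = -9 + 50 = 41)
1/(-4583 + (K(6 - 1*(-4)) - 12)²) = 1/(-4583 + (41 - 12)²) = 1/(-4583 + 29²) = 1/(-4583 + 841) = 1/(-3742) = -1/3742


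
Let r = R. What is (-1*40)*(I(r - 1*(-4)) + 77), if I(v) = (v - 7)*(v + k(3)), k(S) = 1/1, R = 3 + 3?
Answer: -4400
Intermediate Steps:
R = 6
r = 6
k(S) = 1
I(v) = (1 + v)*(-7 + v) (I(v) = (v - 7)*(v + 1) = (-7 + v)*(1 + v) = (1 + v)*(-7 + v))
(-1*40)*(I(r - 1*(-4)) + 77) = (-1*40)*((-7 + (6 - 1*(-4))**2 - 6*(6 - 1*(-4))) + 77) = -40*((-7 + (6 + 4)**2 - 6*(6 + 4)) + 77) = -40*((-7 + 10**2 - 6*10) + 77) = -40*((-7 + 100 - 60) + 77) = -40*(33 + 77) = -40*110 = -4400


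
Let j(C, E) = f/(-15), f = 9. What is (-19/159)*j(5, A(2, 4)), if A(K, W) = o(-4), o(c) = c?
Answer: 19/265 ≈ 0.071698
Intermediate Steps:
A(K, W) = -4
j(C, E) = -3/5 (j(C, E) = 9/(-15) = 9*(-1/15) = -3/5)
(-19/159)*j(5, A(2, 4)) = -19/159*(-3/5) = 19/265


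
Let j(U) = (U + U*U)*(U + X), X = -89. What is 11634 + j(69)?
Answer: -84966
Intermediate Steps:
j(U) = (-89 + U)*(U + U²) (j(U) = (U + U*U)*(U - 89) = (U + U²)*(-89 + U) = (-89 + U)*(U + U²))
11634 + j(69) = 11634 + 69*(-89 + 69² - 88*69) = 11634 + 69*(-89 + 4761 - 6072) = 11634 + 69*(-1400) = 11634 - 96600 = -84966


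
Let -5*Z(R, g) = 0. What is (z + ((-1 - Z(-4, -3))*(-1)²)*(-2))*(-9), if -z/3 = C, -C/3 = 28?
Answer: -2286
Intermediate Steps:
C = -84 (C = -3*28 = -84)
Z(R, g) = 0 (Z(R, g) = -⅕*0 = 0)
z = 252 (z = -3*(-84) = 252)
(z + ((-1 - Z(-4, -3))*(-1)²)*(-2))*(-9) = (252 + ((-1 - 1*0)*(-1)²)*(-2))*(-9) = (252 + ((-1 + 0)*1)*(-2))*(-9) = (252 - 1*1*(-2))*(-9) = (252 - 1*(-2))*(-9) = (252 + 2)*(-9) = 254*(-9) = -2286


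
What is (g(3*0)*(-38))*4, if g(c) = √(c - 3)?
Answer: -152*I*√3 ≈ -263.27*I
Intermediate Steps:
g(c) = √(-3 + c)
(g(3*0)*(-38))*4 = (√(-3 + 3*0)*(-38))*4 = (√(-3 + 0)*(-38))*4 = (√(-3)*(-38))*4 = ((I*√3)*(-38))*4 = -38*I*√3*4 = -152*I*√3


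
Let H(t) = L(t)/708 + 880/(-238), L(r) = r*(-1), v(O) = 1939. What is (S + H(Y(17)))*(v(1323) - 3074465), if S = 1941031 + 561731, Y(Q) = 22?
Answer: -161970043836718009/21063 ≈ -7.6898e+12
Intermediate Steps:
L(r) = -r
S = 2502762
H(t) = -440/119 - t/708 (H(t) = -t/708 + 880/(-238) = -t*(1/708) + 880*(-1/238) = -t/708 - 440/119 = -440/119 - t/708)
(S + H(Y(17)))*(v(1323) - 3074465) = (2502762 + (-440/119 - 1/708*22))*(1939 - 3074465) = (2502762 + (-440/119 - 11/354))*(-3072526) = (2502762 - 157069/42126)*(-3072526) = (105431194943/42126)*(-3072526) = -161970043836718009/21063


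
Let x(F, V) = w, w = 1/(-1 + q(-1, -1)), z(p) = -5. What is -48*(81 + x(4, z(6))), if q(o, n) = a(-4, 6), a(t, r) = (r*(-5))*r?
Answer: -703680/181 ≈ -3887.7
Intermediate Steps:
a(t, r) = -5*r² (a(t, r) = (-5*r)*r = -5*r²)
q(o, n) = -180 (q(o, n) = -5*6² = -5*36 = -180)
w = -1/181 (w = 1/(-1 - 180) = 1/(-181) = -1/181 ≈ -0.0055249)
x(F, V) = -1/181
-48*(81 + x(4, z(6))) = -48*(81 - 1/181) = -48*14660/181 = -703680/181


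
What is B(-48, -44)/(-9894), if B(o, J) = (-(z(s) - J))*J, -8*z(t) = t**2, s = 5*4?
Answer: 44/1649 ≈ 0.026683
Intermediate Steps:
s = 20
z(t) = -t**2/8
B(o, J) = J*(50 + J) (B(o, J) = (-(-1/8*20**2 - J))*J = (-(-1/8*400 - J))*J = (-(-50 - J))*J = (50 + J)*J = J*(50 + J))
B(-48, -44)/(-9894) = -44*(50 - 44)/(-9894) = -44*6*(-1/9894) = -264*(-1/9894) = 44/1649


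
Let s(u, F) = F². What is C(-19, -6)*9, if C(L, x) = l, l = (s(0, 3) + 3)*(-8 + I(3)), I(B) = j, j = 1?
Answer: -756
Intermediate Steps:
I(B) = 1
l = -84 (l = (3² + 3)*(-8 + 1) = (9 + 3)*(-7) = 12*(-7) = -84)
C(L, x) = -84
C(-19, -6)*9 = -84*9 = -756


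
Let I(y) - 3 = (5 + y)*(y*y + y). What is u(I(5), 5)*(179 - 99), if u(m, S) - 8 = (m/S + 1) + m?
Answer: 29808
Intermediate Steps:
I(y) = 3 + (5 + y)*(y + y**2) (I(y) = 3 + (5 + y)*(y*y + y) = 3 + (5 + y)*(y**2 + y) = 3 + (5 + y)*(y + y**2))
u(m, S) = 9 + m + m/S (u(m, S) = 8 + ((m/S + 1) + m) = 8 + ((1 + m/S) + m) = 8 + (1 + m + m/S) = 9 + m + m/S)
u(I(5), 5)*(179 - 99) = (9 + (3 + 5**3 + 5*5 + 6*5**2) + (3 + 5**3 + 5*5 + 6*5**2)/5)*(179 - 99) = (9 + (3 + 125 + 25 + 6*25) + (3 + 125 + 25 + 6*25)*(1/5))*80 = (9 + (3 + 125 + 25 + 150) + (3 + 125 + 25 + 150)*(1/5))*80 = (9 + 303 + 303*(1/5))*80 = (9 + 303 + 303/5)*80 = (1863/5)*80 = 29808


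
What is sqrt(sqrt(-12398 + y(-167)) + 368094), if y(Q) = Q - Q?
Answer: sqrt(368094 + I*sqrt(12398)) ≈ 606.71 + 0.092*I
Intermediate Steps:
y(Q) = 0
sqrt(sqrt(-12398 + y(-167)) + 368094) = sqrt(sqrt(-12398 + 0) + 368094) = sqrt(sqrt(-12398) + 368094) = sqrt(I*sqrt(12398) + 368094) = sqrt(368094 + I*sqrt(12398))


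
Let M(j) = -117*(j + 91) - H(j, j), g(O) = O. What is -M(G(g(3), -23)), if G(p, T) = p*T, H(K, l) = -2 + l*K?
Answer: 7333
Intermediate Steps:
H(K, l) = -2 + K*l
G(p, T) = T*p
M(j) = -10645 - j² - 117*j (M(j) = -117*(j + 91) - (-2 + j*j) = -117*(91 + j) - (-2 + j²) = (-10647 - 117*j) + (2 - j²) = -10645 - j² - 117*j)
-M(G(g(3), -23)) = -(-10645 - (-23*3)² - (-2691)*3) = -(-10645 - 1*(-69)² - 117*(-69)) = -(-10645 - 1*4761 + 8073) = -(-10645 - 4761 + 8073) = -1*(-7333) = 7333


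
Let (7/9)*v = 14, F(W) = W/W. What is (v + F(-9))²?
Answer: 361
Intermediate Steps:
F(W) = 1
v = 18 (v = (9/7)*14 = 18)
(v + F(-9))² = (18 + 1)² = 19² = 361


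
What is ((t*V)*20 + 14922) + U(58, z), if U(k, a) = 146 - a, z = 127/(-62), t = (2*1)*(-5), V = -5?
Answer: 996343/62 ≈ 16070.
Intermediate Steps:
t = -10 (t = 2*(-5) = -10)
z = -127/62 (z = 127*(-1/62) = -127/62 ≈ -2.0484)
((t*V)*20 + 14922) + U(58, z) = (-10*(-5)*20 + 14922) + (146 - 1*(-127/62)) = (50*20 + 14922) + (146 + 127/62) = (1000 + 14922) + 9179/62 = 15922 + 9179/62 = 996343/62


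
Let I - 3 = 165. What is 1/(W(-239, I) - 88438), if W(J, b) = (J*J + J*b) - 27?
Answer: -1/71496 ≈ -1.3987e-5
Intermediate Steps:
I = 168 (I = 3 + 165 = 168)
W(J, b) = -27 + J² + J*b (W(J, b) = (J² + J*b) - 27 = -27 + J² + J*b)
1/(W(-239, I) - 88438) = 1/((-27 + (-239)² - 239*168) - 88438) = 1/((-27 + 57121 - 40152) - 88438) = 1/(16942 - 88438) = 1/(-71496) = -1/71496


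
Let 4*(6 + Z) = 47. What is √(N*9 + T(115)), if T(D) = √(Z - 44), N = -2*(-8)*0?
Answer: (-17)^(¼)*√6/2 ≈ 1.7585 + 1.7585*I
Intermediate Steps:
Z = 23/4 (Z = -6 + (¼)*47 = -6 + 47/4 = 23/4 ≈ 5.7500)
N = 0 (N = 16*0 = 0)
T(D) = 3*I*√17/2 (T(D) = √(23/4 - 44) = √(-153/4) = 3*I*√17/2)
√(N*9 + T(115)) = √(0*9 + 3*I*√17/2) = √(0 + 3*I*√17/2) = √(3*I*√17/2) = √6*17^(¼)*√I/2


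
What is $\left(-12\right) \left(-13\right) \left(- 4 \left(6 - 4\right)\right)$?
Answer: $-1248$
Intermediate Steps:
$\left(-12\right) \left(-13\right) \left(- 4 \left(6 - 4\right)\right) = 156 \left(\left(-4\right) 2\right) = 156 \left(-8\right) = -1248$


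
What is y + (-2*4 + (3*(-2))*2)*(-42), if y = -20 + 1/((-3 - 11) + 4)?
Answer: 8199/10 ≈ 819.90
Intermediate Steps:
y = -201/10 (y = -20 + 1/(-14 + 4) = -20 + 1/(-10) = -20 - 1/10 = -201/10 ≈ -20.100)
y + (-2*4 + (3*(-2))*2)*(-42) = -201/10 + (-2*4 + (3*(-2))*2)*(-42) = -201/10 + (-8 - 6*2)*(-42) = -201/10 + (-8 - 12)*(-42) = -201/10 - 20*(-42) = -201/10 + 840 = 8199/10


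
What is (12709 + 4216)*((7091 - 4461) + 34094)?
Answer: 621553700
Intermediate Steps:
(12709 + 4216)*((7091 - 4461) + 34094) = 16925*(2630 + 34094) = 16925*36724 = 621553700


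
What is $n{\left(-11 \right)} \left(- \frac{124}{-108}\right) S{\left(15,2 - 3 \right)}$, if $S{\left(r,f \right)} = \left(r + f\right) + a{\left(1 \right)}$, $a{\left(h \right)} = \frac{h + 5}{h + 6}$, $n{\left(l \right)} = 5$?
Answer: $\frac{16120}{189} \approx 85.291$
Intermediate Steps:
$a{\left(h \right)} = \frac{5 + h}{6 + h}$
$S{\left(r,f \right)} = \frac{6}{7} + f + r$ ($S{\left(r,f \right)} = \left(r + f\right) + \frac{5 + 1}{6 + 1} = \left(f + r\right) + \frac{1}{7} \cdot 6 = \left(f + r\right) + \frac{6}{7} = \frac{6}{7} + f + r$)
$n{\left(-11 \right)} \left(- \frac{124}{-108}\right) S{\left(15,2 - 3 \right)} = 5 \left(- \frac{124}{-108}\right) \left(\frac{6}{7} + \left(2 - 3\right) + 15\right) = 5 \left(\left(-124\right) \left(- \frac{1}{108}\right)\right) \left(\frac{6}{7} + \left(2 - 3\right) + 15\right) = 5 \cdot \frac{31}{27} \left(\frac{6}{7} - 1 + 15\right) = \frac{155}{27} \cdot \frac{104}{7} = \frac{16120}{189}$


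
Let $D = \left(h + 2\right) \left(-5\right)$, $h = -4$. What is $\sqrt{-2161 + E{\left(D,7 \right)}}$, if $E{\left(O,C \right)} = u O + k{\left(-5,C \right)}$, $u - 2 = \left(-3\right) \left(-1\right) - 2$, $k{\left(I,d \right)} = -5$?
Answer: $2 i \sqrt{534} \approx 46.217 i$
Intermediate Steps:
$u = 3$ ($u = 2 - -1 = 2 + \left(3 - 2\right) = 2 + 1 = 3$)
$D = 10$ ($D = \left(-4 + 2\right) \left(-5\right) = \left(-2\right) \left(-5\right) = 10$)
$E{\left(O,C \right)} = -5 + 3 O$ ($E{\left(O,C \right)} = 3 O - 5 = -5 + 3 O$)
$\sqrt{-2161 + E{\left(D,7 \right)}} = \sqrt{-2161 + \left(-5 + 3 \cdot 10\right)} = \sqrt{-2161 + \left(-5 + 30\right)} = \sqrt{-2161 + 25} = \sqrt{-2136} = 2 i \sqrt{534}$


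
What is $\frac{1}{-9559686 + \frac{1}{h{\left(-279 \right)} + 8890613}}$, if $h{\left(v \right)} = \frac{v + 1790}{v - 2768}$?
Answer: $- \frac{27089696300}{258968990463358753} \approx -1.0461 \cdot 10^{-7}$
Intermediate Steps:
$h{\left(v \right)} = \frac{1790 + v}{-2768 + v}$
$\frac{1}{-9559686 + \frac{1}{h{\left(-279 \right)} + 8890613}} = \frac{1}{-9559686 + \frac{1}{\frac{1790 - 279}{-2768 - 279} + 8890613}} = \frac{1}{-9559686 + \frac{1}{\frac{1}{-3047} \cdot 1511 + 8890613}} = \frac{1}{-9559686 + \frac{1}{\left(- \frac{1}{3047}\right) 1511 + 8890613}} = \frac{1}{-9559686 + \frac{1}{- \frac{1511}{3047} + 8890613}} = \frac{1}{-9559686 + \frac{1}{\frac{27089696300}{3047}}} = \frac{1}{-9559686 + \frac{3047}{27089696300}} = \frac{1}{- \frac{258968990463358753}{27089696300}} = - \frac{27089696300}{258968990463358753}$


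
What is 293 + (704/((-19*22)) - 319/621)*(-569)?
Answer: 18212984/11799 ≈ 1543.6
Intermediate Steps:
293 + (704/((-19*22)) - 319/621)*(-569) = 293 + (704/(-418) - 319*1/621)*(-569) = 293 + (704*(-1/418) - 319/621)*(-569) = 293 + (-32/19 - 319/621)*(-569) = 293 - 25933/11799*(-569) = 293 + 14755877/11799 = 18212984/11799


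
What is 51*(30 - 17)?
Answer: 663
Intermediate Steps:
51*(30 - 17) = 51*13 = 663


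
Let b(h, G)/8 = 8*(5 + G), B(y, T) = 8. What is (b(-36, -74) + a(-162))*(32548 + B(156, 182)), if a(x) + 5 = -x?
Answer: -138656004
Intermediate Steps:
a(x) = -5 - x
b(h, G) = 320 + 64*G (b(h, G) = 8*(8*(5 + G)) = 8*(40 + 8*G) = 320 + 64*G)
(b(-36, -74) + a(-162))*(32548 + B(156, 182)) = ((320 + 64*(-74)) + (-5 - 1*(-162)))*(32548 + 8) = ((320 - 4736) + (-5 + 162))*32556 = (-4416 + 157)*32556 = -4259*32556 = -138656004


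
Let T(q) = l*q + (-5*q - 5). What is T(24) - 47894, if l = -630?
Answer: -63139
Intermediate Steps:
T(q) = -5 - 635*q (T(q) = -630*q + (-5*q - 5) = -630*q + (-5 - 5*q) = -5 - 635*q)
T(24) - 47894 = (-5 - 635*24) - 47894 = (-5 - 15240) - 47894 = -15245 - 47894 = -63139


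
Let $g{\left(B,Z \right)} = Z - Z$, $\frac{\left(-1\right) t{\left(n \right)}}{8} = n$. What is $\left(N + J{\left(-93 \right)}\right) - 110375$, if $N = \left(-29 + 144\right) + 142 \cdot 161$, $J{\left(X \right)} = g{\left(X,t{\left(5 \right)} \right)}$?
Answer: $-87398$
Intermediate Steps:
$t{\left(n \right)} = - 8 n$
$g{\left(B,Z \right)} = 0$
$J{\left(X \right)} = 0$
$N = 22977$ ($N = 115 + 22862 = 22977$)
$\left(N + J{\left(-93 \right)}\right) - 110375 = \left(22977 + 0\right) - 110375 = 22977 - 110375 = -87398$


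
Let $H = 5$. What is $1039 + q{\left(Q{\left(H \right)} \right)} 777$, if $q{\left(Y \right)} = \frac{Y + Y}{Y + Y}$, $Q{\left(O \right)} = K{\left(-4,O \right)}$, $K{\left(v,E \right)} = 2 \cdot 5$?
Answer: $1816$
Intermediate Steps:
$K{\left(v,E \right)} = 10$
$Q{\left(O \right)} = 10$
$q{\left(Y \right)} = 1$ ($q{\left(Y \right)} = \frac{2 Y}{2 Y} = 2 Y \frac{1}{2 Y} = 1$)
$1039 + q{\left(Q{\left(H \right)} \right)} 777 = 1039 + 1 \cdot 777 = 1039 + 777 = 1816$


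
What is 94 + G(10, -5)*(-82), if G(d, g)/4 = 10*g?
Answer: 16494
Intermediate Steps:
G(d, g) = 40*g (G(d, g) = 4*(10*g) = 40*g)
94 + G(10, -5)*(-82) = 94 + (40*(-5))*(-82) = 94 - 200*(-82) = 94 + 16400 = 16494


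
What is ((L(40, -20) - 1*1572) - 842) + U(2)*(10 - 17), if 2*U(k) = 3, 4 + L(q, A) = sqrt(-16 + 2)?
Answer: -4857/2 + I*sqrt(14) ≈ -2428.5 + 3.7417*I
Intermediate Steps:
L(q, A) = -4 + I*sqrt(14) (L(q, A) = -4 + sqrt(-16 + 2) = -4 + sqrt(-14) = -4 + I*sqrt(14))
U(k) = 3/2 (U(k) = (1/2)*3 = 3/2)
((L(40, -20) - 1*1572) - 842) + U(2)*(10 - 17) = (((-4 + I*sqrt(14)) - 1*1572) - 842) + 3*(10 - 17)/2 = (((-4 + I*sqrt(14)) - 1572) - 842) + (3/2)*(-7) = ((-1576 + I*sqrt(14)) - 842) - 21/2 = (-2418 + I*sqrt(14)) - 21/2 = -4857/2 + I*sqrt(14)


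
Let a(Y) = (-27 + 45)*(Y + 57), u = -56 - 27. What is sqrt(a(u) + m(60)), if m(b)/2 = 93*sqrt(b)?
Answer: 2*sqrt(-117 + 93*sqrt(15)) ≈ 31.189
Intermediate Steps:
m(b) = 186*sqrt(b) (m(b) = 2*(93*sqrt(b)) = 186*sqrt(b))
u = -83
a(Y) = 1026 + 18*Y (a(Y) = 18*(57 + Y) = 1026 + 18*Y)
sqrt(a(u) + m(60)) = sqrt((1026 + 18*(-83)) + 186*sqrt(60)) = sqrt((1026 - 1494) + 186*(2*sqrt(15))) = sqrt(-468 + 372*sqrt(15))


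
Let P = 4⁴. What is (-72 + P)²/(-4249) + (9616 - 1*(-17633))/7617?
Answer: -47366717/10788211 ≈ -4.3906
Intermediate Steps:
P = 256
(-72 + P)²/(-4249) + (9616 - 1*(-17633))/7617 = (-72 + 256)²/(-4249) + (9616 - 1*(-17633))/7617 = 184²*(-1/4249) + (9616 + 17633)*(1/7617) = 33856*(-1/4249) + 27249*(1/7617) = -33856/4249 + 9083/2539 = -47366717/10788211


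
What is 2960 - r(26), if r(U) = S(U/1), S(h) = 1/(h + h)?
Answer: 153919/52 ≈ 2960.0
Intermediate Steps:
S(h) = 1/(2*h)
r(U) = 1/(2*U) (r(U) = 1/(2*((U/1))) = 1/(2*((U*1))) = 1/(2*U))
2960 - r(26) = 2960 - 1/(2*26) = 2960 - 1*1/52 = 2960 - 1/52 = 153919/52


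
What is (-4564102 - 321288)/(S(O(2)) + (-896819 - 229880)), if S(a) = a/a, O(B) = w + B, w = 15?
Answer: 2442695/563349 ≈ 4.3360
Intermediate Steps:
O(B) = 15 + B
S(a) = 1
(-4564102 - 321288)/(S(O(2)) + (-896819 - 229880)) = (-4564102 - 321288)/(1 + (-896819 - 229880)) = -4885390/(1 - 1126699) = -4885390/(-1126698) = -4885390*(-1/1126698) = 2442695/563349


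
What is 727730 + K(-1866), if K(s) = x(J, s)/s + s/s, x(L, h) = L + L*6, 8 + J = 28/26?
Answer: 2942216538/4043 ≈ 7.2773e+5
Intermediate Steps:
J = -90/13 (J = -8 + 28/26 = -8 + 28*(1/26) = -8 + 14/13 = -90/13 ≈ -6.9231)
x(L, h) = 7*L (x(L, h) = L + 6*L = 7*L)
K(s) = 1 - 630/(13*s) (K(s) = (7*(-90/13))/s + s/s = -630/(13*s) + 1 = 1 - 630/(13*s))
727730 + K(-1866) = 727730 + (-630/13 - 1866)/(-1866) = 727730 - 1/1866*(-24888/13) = 727730 + 4148/4043 = 2942216538/4043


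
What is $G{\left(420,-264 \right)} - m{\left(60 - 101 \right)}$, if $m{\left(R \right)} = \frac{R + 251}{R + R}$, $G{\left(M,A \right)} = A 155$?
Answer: $- \frac{1677615}{41} \approx -40917.0$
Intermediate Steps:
$G{\left(M,A \right)} = 155 A$
$m{\left(R \right)} = \frac{251 + R}{2 R}$
$G{\left(420,-264 \right)} - m{\left(60 - 101 \right)} = 155 \left(-264\right) - \frac{251 + \left(60 - 101\right)}{2 \left(60 - 101\right)} = -40920 - \frac{251 + \left(60 - 101\right)}{2 \left(60 - 101\right)} = -40920 - \frac{251 - 41}{2 \left(-41\right)} = -40920 - \frac{1}{2} \left(- \frac{1}{41}\right) 210 = -40920 - - \frac{105}{41} = -40920 + \frac{105}{41} = - \frac{1677615}{41}$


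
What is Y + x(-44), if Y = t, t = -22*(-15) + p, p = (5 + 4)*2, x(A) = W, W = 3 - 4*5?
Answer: 331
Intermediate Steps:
W = -17 (W = 3 - 20 = -17)
x(A) = -17
p = 18 (p = 9*2 = 18)
t = 348 (t = -22*(-15) + 18 = 330 + 18 = 348)
Y = 348
Y + x(-44) = 348 - 17 = 331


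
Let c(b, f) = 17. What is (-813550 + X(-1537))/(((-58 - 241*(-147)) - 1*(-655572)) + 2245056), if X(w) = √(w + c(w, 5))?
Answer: -813550/2935997 + 4*I*√95/2935997 ≈ -0.27709 + 1.3279e-5*I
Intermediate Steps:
X(w) = √(17 + w) (X(w) = √(w + 17) = √(17 + w))
(-813550 + X(-1537))/(((-58 - 241*(-147)) - 1*(-655572)) + 2245056) = (-813550 + √(17 - 1537))/(((-58 - 241*(-147)) - 1*(-655572)) + 2245056) = (-813550 + √(-1520))/(((-58 + 35427) + 655572) + 2245056) = (-813550 + 4*I*√95)/((35369 + 655572) + 2245056) = (-813550 + 4*I*√95)/(690941 + 2245056) = (-813550 + 4*I*√95)/2935997 = (-813550 + 4*I*√95)*(1/2935997) = -813550/2935997 + 4*I*√95/2935997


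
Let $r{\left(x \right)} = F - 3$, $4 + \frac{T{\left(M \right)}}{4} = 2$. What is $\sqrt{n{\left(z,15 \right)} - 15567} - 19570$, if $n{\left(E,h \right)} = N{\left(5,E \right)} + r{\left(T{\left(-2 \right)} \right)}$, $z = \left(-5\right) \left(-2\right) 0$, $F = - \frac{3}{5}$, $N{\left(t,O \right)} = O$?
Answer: $-19570 + \frac{i \sqrt{389265}}{5} \approx -19570.0 + 124.78 i$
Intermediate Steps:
$F = - \frac{3}{5}$ ($F = \left(-3\right) \frac{1}{5} = - \frac{3}{5} \approx -0.6$)
$T{\left(M \right)} = -8$ ($T{\left(M \right)} = -16 + 4 \cdot 2 = -16 + 8 = -8$)
$r{\left(x \right)} = - \frac{18}{5}$ ($r{\left(x \right)} = - \frac{3}{5} - 3 = - \frac{18}{5}$)
$z = 0$ ($z = 10 \cdot 0 = 0$)
$n{\left(E,h \right)} = - \frac{18}{5} + E$ ($n{\left(E,h \right)} = E - \frac{18}{5} = - \frac{18}{5} + E$)
$\sqrt{n{\left(z,15 \right)} - 15567} - 19570 = \sqrt{\left(- \frac{18}{5} + 0\right) - 15567} - 19570 = \sqrt{- \frac{18}{5} - 15567} - 19570 = \sqrt{- \frac{77853}{5}} - 19570 = \frac{i \sqrt{389265}}{5} - 19570 = -19570 + \frac{i \sqrt{389265}}{5}$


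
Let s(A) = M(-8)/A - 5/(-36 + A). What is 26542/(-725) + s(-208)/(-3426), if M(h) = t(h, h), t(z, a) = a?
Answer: -288439268999/7878772200 ≈ -36.610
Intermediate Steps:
M(h) = h
s(A) = -8/A - 5/(-36 + A)
26542/(-725) + s(-208)/(-3426) = 26542/(-725) + ((288 - 13*(-208))/((-208)*(-36 - 208)))/(-3426) = 26542*(-1/725) - 1/208*(288 + 2704)/(-244)*(-1/3426) = -26542/725 - 1/208*(-1/244)*2992*(-1/3426) = -26542/725 + (187/3172)*(-1/3426) = -26542/725 - 187/10867272 = -288439268999/7878772200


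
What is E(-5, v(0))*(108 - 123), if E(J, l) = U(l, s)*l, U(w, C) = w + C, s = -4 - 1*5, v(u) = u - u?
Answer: 0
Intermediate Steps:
v(u) = 0
s = -9 (s = -4 - 5 = -9)
U(w, C) = C + w
E(J, l) = l*(-9 + l) (E(J, l) = (-9 + l)*l = l*(-9 + l))
E(-5, v(0))*(108 - 123) = (0*(-9 + 0))*(108 - 123) = (0*(-9))*(-15) = 0*(-15) = 0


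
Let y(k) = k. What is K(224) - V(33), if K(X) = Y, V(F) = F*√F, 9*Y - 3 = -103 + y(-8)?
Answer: -12 - 33*√33 ≈ -201.57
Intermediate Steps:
Y = -12 (Y = ⅓ + (-103 - 8)/9 = ⅓ + (⅑)*(-111) = ⅓ - 37/3 = -12)
V(F) = F^(3/2)
K(X) = -12
K(224) - V(33) = -12 - 33^(3/2) = -12 - 33*√33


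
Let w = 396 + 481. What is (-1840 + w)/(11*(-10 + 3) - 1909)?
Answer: 321/662 ≈ 0.48489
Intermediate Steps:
w = 877
(-1840 + w)/(11*(-10 + 3) - 1909) = (-1840 + 877)/(11*(-10 + 3) - 1909) = -963/(11*(-7) - 1909) = -963/(-77 - 1909) = -963/(-1986) = -963*(-1/1986) = 321/662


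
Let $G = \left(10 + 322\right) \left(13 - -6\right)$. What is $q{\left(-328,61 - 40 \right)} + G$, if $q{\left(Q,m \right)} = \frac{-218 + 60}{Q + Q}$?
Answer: $\frac{2069103}{328} \approx 6308.2$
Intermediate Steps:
$G = 6308$ ($G = 332 \left(13 + 6\right) = 332 \cdot 19 = 6308$)
$q{\left(Q,m \right)} = - \frac{79}{Q}$ ($q{\left(Q,m \right)} = - \frac{158}{2 Q} = - 158 \frac{1}{2 Q} = - \frac{79}{Q}$)
$q{\left(-328,61 - 40 \right)} + G = - \frac{79}{-328} + 6308 = \left(-79\right) \left(- \frac{1}{328}\right) + 6308 = \frac{79}{328} + 6308 = \frac{2069103}{328}$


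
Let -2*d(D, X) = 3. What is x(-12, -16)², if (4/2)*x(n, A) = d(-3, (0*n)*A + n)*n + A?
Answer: 1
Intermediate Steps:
d(D, X) = -3/2 (d(D, X) = -½*3 = -3/2)
x(n, A) = A/2 - 3*n/4 (x(n, A) = (-3*n/2 + A)/2 = (A - 3*n/2)/2 = A/2 - 3*n/4)
x(-12, -16)² = ((½)*(-16) - ¾*(-12))² = (-8 + 9)² = 1² = 1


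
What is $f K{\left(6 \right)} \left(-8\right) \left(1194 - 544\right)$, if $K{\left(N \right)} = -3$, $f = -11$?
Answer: $-171600$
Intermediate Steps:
$f K{\left(6 \right)} \left(-8\right) \left(1194 - 544\right) = \left(-11\right) \left(-3\right) \left(-8\right) \left(1194 - 544\right) = 33 \left(-8\right) 650 = \left(-264\right) 650 = -171600$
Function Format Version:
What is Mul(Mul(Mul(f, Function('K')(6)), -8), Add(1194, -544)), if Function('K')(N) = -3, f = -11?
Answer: -171600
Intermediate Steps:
Mul(Mul(Mul(f, Function('K')(6)), -8), Add(1194, -544)) = Mul(Mul(Mul(-11, -3), -8), Add(1194, -544)) = Mul(Mul(33, -8), 650) = Mul(-264, 650) = -171600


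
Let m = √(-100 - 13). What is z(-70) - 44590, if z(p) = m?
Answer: -44590 + I*√113 ≈ -44590.0 + 10.63*I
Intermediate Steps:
m = I*√113 (m = √(-113) = I*√113 ≈ 10.63*I)
z(p) = I*√113
z(-70) - 44590 = I*√113 - 44590 = -44590 + I*√113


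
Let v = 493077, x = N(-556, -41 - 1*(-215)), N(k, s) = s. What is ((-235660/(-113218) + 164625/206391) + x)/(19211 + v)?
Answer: 688860880287/1995120663435424 ≈ 0.00034527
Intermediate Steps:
x = 174 (x = -41 - 1*(-215) = -41 + 215 = 174)
((-235660/(-113218) + 164625/206391) + x)/(19211 + v) = ((-235660/(-113218) + 164625/206391) + 174)/(19211 + 493077) = ((-235660*(-1/113218) + 164625*(1/206391)) + 174)/512288 = ((117830/56609 + 54875/68797) + 174)*(1/512288) = (11212769385/3894529373 + 174)*(1/512288) = (688860880287/3894529373)*(1/512288) = 688860880287/1995120663435424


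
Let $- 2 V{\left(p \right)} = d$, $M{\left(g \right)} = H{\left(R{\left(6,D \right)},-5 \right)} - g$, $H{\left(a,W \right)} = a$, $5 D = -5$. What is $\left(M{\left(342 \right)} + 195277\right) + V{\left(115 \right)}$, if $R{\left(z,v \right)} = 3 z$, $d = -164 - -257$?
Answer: $\frac{389813}{2} \approx 1.9491 \cdot 10^{5}$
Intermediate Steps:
$D = -1$ ($D = \frac{1}{5} \left(-5\right) = -1$)
$d = 93$ ($d = -164 + 257 = 93$)
$M{\left(g \right)} = 18 - g$ ($M{\left(g \right)} = 3 \cdot 6 - g = 18 - g$)
$V{\left(p \right)} = - \frac{93}{2}$ ($V{\left(p \right)} = \left(- \frac{1}{2}\right) 93 = - \frac{93}{2}$)
$\left(M{\left(342 \right)} + 195277\right) + V{\left(115 \right)} = \left(\left(18 - 342\right) + 195277\right) - \frac{93}{2} = \left(-324 + 195277\right) - \frac{93}{2} = 194953 - \frac{93}{2} = \frac{389813}{2}$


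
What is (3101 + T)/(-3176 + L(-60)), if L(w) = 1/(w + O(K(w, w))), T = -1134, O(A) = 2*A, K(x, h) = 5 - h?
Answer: -137690/222319 ≈ -0.61934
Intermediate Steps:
L(w) = 1/(10 - w) (L(w) = 1/(w + 2*(5 - w)) = 1/(w + (10 - 2*w)) = 1/(10 - w))
(3101 + T)/(-3176 + L(-60)) = (3101 - 1134)/(-3176 + 1/(10 - 1*(-60))) = 1967/(-3176 + 1/(10 + 60)) = 1967/(-3176 + 1/70) = 1967/(-222319/70) = 1967*(-70/222319) = -137690/222319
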